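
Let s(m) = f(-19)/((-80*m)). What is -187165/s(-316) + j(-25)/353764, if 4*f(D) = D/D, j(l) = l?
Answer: -6695381613747225/353764 ≈ -1.8926e+10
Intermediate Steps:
f(D) = ¼ (f(D) = (D/D)/4 = (¼)*1 = ¼)
s(m) = -1/(320*m) (s(m) = 1/(4*((-80*m))) = (-1/(80*m))/4 = -1/(320*m))
-187165/s(-316) + j(-25)/353764 = -187165/((-1/320/(-316))) - 25/353764 = -187165/((-1/320*(-1/316))) - 25*1/353764 = -187165/1/101120 - 25/353764 = -187165*101120 - 25/353764 = -18926124800 - 25/353764 = -6695381613747225/353764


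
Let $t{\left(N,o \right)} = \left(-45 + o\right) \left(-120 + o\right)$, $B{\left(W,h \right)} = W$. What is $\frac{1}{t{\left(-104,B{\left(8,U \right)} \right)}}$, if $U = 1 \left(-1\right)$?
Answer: $\frac{1}{4144} \approx 0.00024131$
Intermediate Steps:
$U = -1$
$t{\left(N,o \right)} = \left(-120 + o\right) \left(-45 + o\right)$
$\frac{1}{t{\left(-104,B{\left(8,U \right)} \right)}} = \frac{1}{5400 + 8^{2} - 1320} = \frac{1}{5400 + 64 - 1320} = \frac{1}{4144}$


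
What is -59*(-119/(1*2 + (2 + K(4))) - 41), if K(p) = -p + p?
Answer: 16697/4 ≈ 4174.3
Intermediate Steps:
K(p) = 0
-59*(-119/(1*2 + (2 + K(4))) - 41) = -59*(-119/(1*2 + (2 + 0)) - 41) = -59*(-119/(2 + 2) - 41) = -59*(-119/4 - 41) = -59*(-283/4) = 16697/4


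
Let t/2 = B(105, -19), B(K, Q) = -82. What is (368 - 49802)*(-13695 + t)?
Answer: 685105806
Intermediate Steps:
t = -164 (t = 2*(-82) = -164)
(368 - 49802)*(-13695 + t) = (368 - 49802)*(-13695 - 164) = -49434*(-13859) = 685105806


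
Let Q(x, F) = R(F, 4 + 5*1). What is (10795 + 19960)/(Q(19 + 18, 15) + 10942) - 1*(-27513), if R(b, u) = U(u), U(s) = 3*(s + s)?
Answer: 302563703/10996 ≈ 27516.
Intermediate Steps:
U(s) = 6*s (U(s) = 3*(2*s) = 6*s)
R(b, u) = 6*u
Q(x, F) = 54 (Q(x, F) = 6*(4 + 5*1) = 6*(4 + 5) = 6*9 = 54)
(10795 + 19960)/(Q(19 + 18, 15) + 10942) - 1*(-27513) = (10795 + 19960)/(54 + 10942) - 1*(-27513) = 30755/10996 + 27513 = 302563703/10996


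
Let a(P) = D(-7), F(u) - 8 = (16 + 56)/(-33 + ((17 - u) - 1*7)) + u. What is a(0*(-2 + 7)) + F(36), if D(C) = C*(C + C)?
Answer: 8306/59 ≈ 140.78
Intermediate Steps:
D(C) = 2*C² (D(C) = C*(2*C) = 2*C²)
F(u) = 8 + u + 72/(-23 - u) (F(u) = 8 + ((16 + 56)/(-33 + ((17 - u) - 1*7)) + u) = 8 + (72/(-33 + ((17 - u) - 7)) + u) = 8 + (72/(-33 + (10 - u)) + u) = 8 + (72/(-23 - u) + u) = 8 + (u + 72/(-23 - u)) = 8 + u + 72/(-23 - u))
a(P) = 98 (a(P) = 2*(-7)² = 2*49 = 98)
a(0*(-2 + 7)) + F(36) = 98 + (112 + 36² + 31*36)/(23 + 36) = 98 + (112 + 1296 + 1116)/59 = 98 + (1/59)*2524 = 98 + 2524/59 = 8306/59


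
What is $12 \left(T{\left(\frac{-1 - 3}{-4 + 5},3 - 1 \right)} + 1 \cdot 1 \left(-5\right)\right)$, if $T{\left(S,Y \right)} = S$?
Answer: $-108$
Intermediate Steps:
$12 \left(T{\left(\frac{-1 - 3}{-4 + 5},3 - 1 \right)} + 1 \cdot 1 \left(-5\right)\right) = 12 \left(\frac{-1 - 3}{-4 + 5} + 1 \cdot 1 \left(-5\right)\right) = 12 \left(- \frac{4}{1} + 1 \left(-5\right)\right) = 12 \left(\left(-4\right) 1 - 5\right) = 12 \left(-4 - 5\right) = 12 \left(-9\right) = -108$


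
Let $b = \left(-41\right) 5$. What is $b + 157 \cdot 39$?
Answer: $5918$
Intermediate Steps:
$b = -205$
$b + 157 \cdot 39 = -205 + 157 \cdot 39 = -205 + 6123 = 5918$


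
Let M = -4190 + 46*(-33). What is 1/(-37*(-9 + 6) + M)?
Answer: -1/5597 ≈ -0.00017867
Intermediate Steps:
M = -5708 (M = -4190 - 1518 = -5708)
1/(-37*(-9 + 6) + M) = 1/(-37*(-9 + 6) - 5708) = 1/(-37*(-3) - 5708) = 1/(111 - 5708) = 1/(-5597) = -1/5597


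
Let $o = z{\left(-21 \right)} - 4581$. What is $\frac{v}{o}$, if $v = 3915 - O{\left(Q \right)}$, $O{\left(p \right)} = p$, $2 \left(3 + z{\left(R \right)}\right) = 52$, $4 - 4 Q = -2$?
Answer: $- \frac{7827}{9116} \approx -0.8586$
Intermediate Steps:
$Q = \frac{3}{2}$ ($Q = 1 - - \frac{1}{2} = 1 + \frac{1}{2} = \frac{3}{2} \approx 1.5$)
$z{\left(R \right)} = 23$ ($z{\left(R \right)} = -3 + \frac{1}{2} \cdot 52 = -3 + 26 = 23$)
$v = \frac{7827}{2}$ ($v = 3915 - \frac{3}{2} = \frac{7827}{2} \approx 3913.5$)
$o = -4558$ ($o = 23 - 4581 = -4558$)
$\frac{v}{o} = \frac{7827}{2 \left(-4558\right)} = \frac{7827}{2} \left(- \frac{1}{4558}\right) = - \frac{7827}{9116}$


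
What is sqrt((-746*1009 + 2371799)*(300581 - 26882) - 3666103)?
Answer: 4*sqrt(27696142457) ≈ 6.6569e+5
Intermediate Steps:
sqrt((-746*1009 + 2371799)*(300581 - 26882) - 3666103) = sqrt((-752714 + 2371799)*273699 - 3666103) = sqrt(1619085*273699 - 3666103) = sqrt(443141945415 - 3666103) = sqrt(443138279312) = 4*sqrt(27696142457)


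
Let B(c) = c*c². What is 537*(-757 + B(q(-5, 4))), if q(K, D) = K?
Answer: -473634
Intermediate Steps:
B(c) = c³
537*(-757 + B(q(-5, 4))) = 537*(-757 + (-5)³) = 537*(-757 - 125) = 537*(-882) = -473634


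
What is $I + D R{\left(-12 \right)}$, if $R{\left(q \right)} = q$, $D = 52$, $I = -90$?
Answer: $-714$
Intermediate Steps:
$I + D R{\left(-12 \right)} = -90 + 52 \left(-12\right) = -90 - 624 = -714$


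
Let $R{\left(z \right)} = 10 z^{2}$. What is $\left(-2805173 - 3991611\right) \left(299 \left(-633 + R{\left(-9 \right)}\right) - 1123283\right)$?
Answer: $7275005722240$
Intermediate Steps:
$\left(-2805173 - 3991611\right) \left(299 \left(-633 + R{\left(-9 \right)}\right) - 1123283\right) = \left(-2805173 - 3991611\right) \left(299 \left(-633 + 10 \left(-9\right)^{2}\right) - 1123283\right) = - 6796784 \left(299 \left(-633 + 10 \cdot 81\right) - 1123283\right) = - 6796784 \left(299 \left(-633 + 810\right) - 1123283\right) = - 6796784 \left(299 \cdot 177 - 1123283\right) = - 6796784 \left(52923 - 1123283\right) = \left(-6796784\right) \left(-1070360\right) = 7275005722240$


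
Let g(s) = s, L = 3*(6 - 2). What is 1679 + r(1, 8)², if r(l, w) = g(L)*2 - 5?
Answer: 2040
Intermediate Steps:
L = 12 (L = 3*4 = 12)
r(l, w) = 19 (r(l, w) = 12*2 - 5 = 24 - 5 = 19)
1679 + r(1, 8)² = 1679 + 19² = 1679 + 361 = 2040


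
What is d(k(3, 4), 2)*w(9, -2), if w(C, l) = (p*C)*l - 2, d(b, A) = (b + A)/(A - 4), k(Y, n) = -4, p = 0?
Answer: -2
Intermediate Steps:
d(b, A) = (A + b)/(-4 + A)
w(C, l) = -2 (w(C, l) = (0*C)*l - 2 = 0*l - 2 = 0 - 2 = -2)
d(k(3, 4), 2)*w(9, -2) = ((2 - 4)/(-4 + 2))*(-2) = (-2/(-2))*(-2) = -½*(-2)*(-2) = 1*(-2) = -2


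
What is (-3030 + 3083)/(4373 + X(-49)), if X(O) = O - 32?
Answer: 53/4292 ≈ 0.012349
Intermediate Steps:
X(O) = -32 + O
(-3030 + 3083)/(4373 + X(-49)) = (-3030 + 3083)/(4373 + (-32 - 49)) = 53/(4373 - 81) = 53/4292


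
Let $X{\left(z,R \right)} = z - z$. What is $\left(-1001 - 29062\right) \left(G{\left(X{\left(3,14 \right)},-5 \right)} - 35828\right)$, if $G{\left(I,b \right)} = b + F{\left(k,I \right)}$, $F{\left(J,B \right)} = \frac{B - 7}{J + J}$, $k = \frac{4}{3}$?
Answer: $\frac{8618611155}{8} \approx 1.0773 \cdot 10^{9}$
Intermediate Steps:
$k = \frac{4}{3}$ ($k = 4 \cdot \frac{1}{3} = \frac{4}{3} \approx 1.3333$)
$F{\left(J,B \right)} = \frac{-7 + B}{2 J}$
$X{\left(z,R \right)} = 0$
$G{\left(I,b \right)} = - \frac{21}{8} + b + \frac{3 I}{8}$ ($G{\left(I,b \right)} = b + \frac{-7 + I}{2 \cdot \frac{4}{3}} = b + \frac{1}{2} \cdot \frac{3}{4} \left(-7 + I\right) = b + \left(- \frac{21}{8} + \frac{3 I}{8}\right) = - \frac{21}{8} + b + \frac{3 I}{8}$)
$\left(-1001 - 29062\right) \left(G{\left(X{\left(3,14 \right)},-5 \right)} - 35828\right) = \left(-1001 - 29062\right) \left(\left(- \frac{21}{8} - 5 + \frac{3}{8} \cdot 0\right) - 35828\right) = - 30063 \left(\left(- \frac{21}{8} - 5 + 0\right) - 35828\right) = - 30063 \left(- \frac{61}{8} - 35828\right) = \left(-30063\right) \left(- \frac{286685}{8}\right) = \frac{8618611155}{8}$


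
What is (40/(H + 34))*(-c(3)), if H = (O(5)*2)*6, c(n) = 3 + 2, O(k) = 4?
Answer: -100/41 ≈ -2.4390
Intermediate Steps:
c(n) = 5
H = 48 (H = (4*2)*6 = 8*6 = 48)
(40/(H + 34))*(-c(3)) = (40/(48 + 34))*(-1*5) = (40/82)*(-5) = ((1/82)*40)*(-5) = (20/41)*(-5) = -100/41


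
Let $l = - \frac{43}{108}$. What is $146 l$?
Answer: $- \frac{3139}{54} \approx -58.13$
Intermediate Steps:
$l = - \frac{43}{108}$ ($l = \left(-43\right) \frac{1}{108} = - \frac{43}{108} \approx -0.39815$)
$146 l = 146 \left(- \frac{43}{108}\right) = - \frac{3139}{54}$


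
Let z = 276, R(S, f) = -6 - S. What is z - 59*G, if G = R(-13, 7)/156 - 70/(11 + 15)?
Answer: 67423/156 ≈ 432.20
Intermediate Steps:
G = -413/156 (G = (-6 - 1*(-13))/156 - 70/(11 + 15) = (-6 + 13)*(1/156) - 70/26 = 7*(1/156) - 70*1/26 = 7/156 - 35/13 = -413/156 ≈ -2.6474)
z - 59*G = 276 - 59*(-413/156) = 276 + 24367/156 = 67423/156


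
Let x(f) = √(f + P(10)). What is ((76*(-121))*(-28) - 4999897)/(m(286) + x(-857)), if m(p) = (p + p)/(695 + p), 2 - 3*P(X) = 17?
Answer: -1330558723494/414941183 + 4563909467649*I*√862/829882366 ≈ -3206.6 + 1.6146e+5*I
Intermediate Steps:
P(X) = -5 (P(X) = ⅔ - ⅓*17 = ⅔ - 17/3 = -5)
m(p) = 2*p/(695 + p) (m(p) = (2*p)/(695 + p) = 2*p/(695 + p))
x(f) = √(-5 + f) (x(f) = √(f - 5) = √(-5 + f))
((76*(-121))*(-28) - 4999897)/(m(286) + x(-857)) = ((76*(-121))*(-28) - 4999897)/(2*286/(695 + 286) + √(-5 - 857)) = (-9196*(-28) - 4999897)/(2*286/981 + √(-862)) = (257488 - 4999897)/(2*286*(1/981) + I*√862) = -4742409/(572/981 + I*√862)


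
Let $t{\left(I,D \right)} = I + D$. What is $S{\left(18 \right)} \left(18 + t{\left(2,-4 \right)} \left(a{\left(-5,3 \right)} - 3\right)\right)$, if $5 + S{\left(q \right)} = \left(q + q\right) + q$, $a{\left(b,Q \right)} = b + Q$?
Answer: $1372$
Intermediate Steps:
$t{\left(I,D \right)} = D + I$
$a{\left(b,Q \right)} = Q + b$
$S{\left(q \right)} = -5 + 3 q$ ($S{\left(q \right)} = -5 + \left(\left(q + q\right) + q\right) = -5 + \left(2 q + q\right) = -5 + 3 q$)
$S{\left(18 \right)} \left(18 + t{\left(2,-4 \right)} \left(a{\left(-5,3 \right)} - 3\right)\right) = \left(-5 + 3 \cdot 18\right) \left(18 + \left(-4 + 2\right) \left(\left(3 - 5\right) - 3\right)\right) = \left(-5 + 54\right) \left(18 - 2 \left(-2 - 3\right)\right) = 49 \left(18 - -10\right) = 49 \left(18 + 10\right) = 49 \cdot 28 = 1372$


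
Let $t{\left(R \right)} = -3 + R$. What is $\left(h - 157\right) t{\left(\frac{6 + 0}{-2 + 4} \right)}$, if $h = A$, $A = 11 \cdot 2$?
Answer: $0$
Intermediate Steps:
$A = 22$
$h = 22$
$\left(h - 157\right) t{\left(\frac{6 + 0}{-2 + 4} \right)} = \left(22 - 157\right) \left(-3 + \frac{6 + 0}{-2 + 4}\right) = - 135 \left(-3 + \frac{6}{2}\right) = - 135 \left(-3 + 6 \cdot \frac{1}{2}\right) = - 135 \left(-3 + 3\right) = \left(-135\right) 0 = 0$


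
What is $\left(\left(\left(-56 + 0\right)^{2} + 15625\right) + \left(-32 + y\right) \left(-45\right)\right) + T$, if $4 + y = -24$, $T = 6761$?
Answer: $28222$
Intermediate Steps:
$y = -28$ ($y = -4 - 24 = -28$)
$\left(\left(\left(-56 + 0\right)^{2} + 15625\right) + \left(-32 + y\right) \left(-45\right)\right) + T = \left(\left(\left(-56 + 0\right)^{2} + 15625\right) + \left(-32 - 28\right) \left(-45\right)\right) + 6761 = \left(\left(\left(-56\right)^{2} + 15625\right) - -2700\right) + 6761 = \left(\left(3136 + 15625\right) + 2700\right) + 6761 = \left(18761 + 2700\right) + 6761 = 21461 + 6761 = 28222$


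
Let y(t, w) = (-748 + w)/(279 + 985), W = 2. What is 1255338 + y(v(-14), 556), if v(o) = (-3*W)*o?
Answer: 99171690/79 ≈ 1.2553e+6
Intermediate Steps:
v(o) = -6*o (v(o) = (-3*2)*o = -6*o)
y(t, w) = -187/316 + w/1264 (y(t, w) = (-748 + w)/1264 = (-748 + w)*(1/1264) = -187/316 + w/1264)
1255338 + y(v(-14), 556) = 1255338 + (-187/316 + (1/1264)*556) = 1255338 + (-187/316 + 139/316) = 1255338 - 12/79 = 99171690/79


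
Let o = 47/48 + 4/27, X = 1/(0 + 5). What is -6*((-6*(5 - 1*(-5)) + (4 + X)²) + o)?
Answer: 445313/1800 ≈ 247.40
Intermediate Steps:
X = ⅕ (X = 1/5 = ⅕ ≈ 0.20000)
o = 487/432 (o = 47*(1/48) + 4*(1/27) = 47/48 + 4/27 = 487/432 ≈ 1.1273)
-6*((-6*(5 - 1*(-5)) + (4 + X)²) + o) = -6*((-6*(5 - 1*(-5)) + (4 + ⅕)²) + 487/432) = -6*((-6*(5 + 5) + (21/5)²) + 487/432) = -6*((-6*10 + 441/25) + 487/432) = -6*((-60 + 441/25) + 487/432) = -6*(-1059/25 + 487/432) = -6*(-445313/10800) = 445313/1800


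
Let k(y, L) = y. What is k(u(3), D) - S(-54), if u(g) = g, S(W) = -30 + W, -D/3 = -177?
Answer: 87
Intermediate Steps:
D = 531 (D = -3*(-177) = 531)
k(u(3), D) - S(-54) = 3 - (-30 - 54) = 3 - 1*(-84) = 3 + 84 = 87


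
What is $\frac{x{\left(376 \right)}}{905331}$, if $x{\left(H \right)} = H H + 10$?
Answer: $\frac{20198}{129333} \approx 0.15617$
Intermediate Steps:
$x{\left(H \right)} = 10 + H^{2}$ ($x{\left(H \right)} = H^{2} + 10 = 10 + H^{2}$)
$\frac{x{\left(376 \right)}}{905331} = \frac{10 + 376^{2}}{905331} = \left(10 + 141376\right) \frac{1}{905331} = 141386 \cdot \frac{1}{905331} = \frac{20198}{129333}$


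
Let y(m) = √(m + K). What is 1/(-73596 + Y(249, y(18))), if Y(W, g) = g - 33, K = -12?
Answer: -24543/1807076545 - √6/5421229635 ≈ -1.3582e-5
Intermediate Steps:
y(m) = √(-12 + m) (y(m) = √(m - 12) = √(-12 + m))
Y(W, g) = -33 + g
1/(-73596 + Y(249, y(18))) = 1/(-73596 + (-33 + √(-12 + 18))) = 1/(-73596 + (-33 + √6)) = 1/(-73629 + √6)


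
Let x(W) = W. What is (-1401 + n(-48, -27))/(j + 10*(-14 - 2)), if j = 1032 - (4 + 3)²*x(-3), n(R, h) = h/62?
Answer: -86889/63178 ≈ -1.3753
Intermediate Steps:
n(R, h) = h/62 (n(R, h) = h*(1/62) = h/62)
j = 1179 (j = 1032 - (4 + 3)²*(-3) = 1032 - 7²*(-3) = 1032 - 49*(-3) = 1032 - 1*(-147) = 1032 + 147 = 1179)
(-1401 + n(-48, -27))/(j + 10*(-14 - 2)) = (-1401 + (1/62)*(-27))/(1179 + 10*(-14 - 2)) = (-1401 - 27/62)/(1179 + 10*(-16)) = -86889/(62*(1179 - 160)) = -86889/62/1019 = -86889/62*1/1019 = -86889/63178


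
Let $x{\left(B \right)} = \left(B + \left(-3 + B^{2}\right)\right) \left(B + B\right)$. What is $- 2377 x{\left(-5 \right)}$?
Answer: $404090$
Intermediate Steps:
$x{\left(B \right)} = 2 B \left(-3 + B + B^{2}\right)$ ($x{\left(B \right)} = \left(-3 + B + B^{2}\right) 2 B = 2 B \left(-3 + B + B^{2}\right)$)
$- 2377 x{\left(-5 \right)} = - 2377 \cdot 2 \left(-5\right) \left(-3 - 5 + \left(-5\right)^{2}\right) = - 2377 \cdot 2 \left(-5\right) \left(-3 - 5 + 25\right) = - 2377 \cdot 2 \left(-5\right) 17 = \left(-2377\right) \left(-170\right) = 404090$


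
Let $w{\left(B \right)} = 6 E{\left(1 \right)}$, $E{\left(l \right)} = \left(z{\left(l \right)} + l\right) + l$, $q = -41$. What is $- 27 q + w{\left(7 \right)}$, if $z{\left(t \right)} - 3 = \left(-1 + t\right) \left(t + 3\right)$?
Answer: $1137$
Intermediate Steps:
$z{\left(t \right)} = 3 + \left(-1 + t\right) \left(3 + t\right)$ ($z{\left(t \right)} = 3 + \left(-1 + t\right) \left(t + 3\right) = 3 + \left(-1 + t\right) \left(3 + t\right)$)
$E{\left(l \right)} = 2 l + l \left(2 + l\right)$ ($E{\left(l \right)} = \left(l \left(2 + l\right) + l\right) + l = \left(l + l \left(2 + l\right)\right) + l = 2 l + l \left(2 + l\right)$)
$w{\left(B \right)} = 30$ ($w{\left(B \right)} = 6 \cdot 1 \left(4 + 1\right) = 6 \cdot 1 \cdot 5 = 6 \cdot 5 = 30$)
$- 27 q + w{\left(7 \right)} = \left(-27\right) \left(-41\right) + 30 = 1107 + 30 = 1137$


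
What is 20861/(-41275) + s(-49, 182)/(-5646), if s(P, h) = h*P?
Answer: 125154622/116519325 ≈ 1.0741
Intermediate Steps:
s(P, h) = P*h
20861/(-41275) + s(-49, 182)/(-5646) = 20861/(-41275) - 49*182/(-5646) = 20861*(-1/41275) - 8918*(-1/5646) = -20861/41275 + 4459/2823 = 125154622/116519325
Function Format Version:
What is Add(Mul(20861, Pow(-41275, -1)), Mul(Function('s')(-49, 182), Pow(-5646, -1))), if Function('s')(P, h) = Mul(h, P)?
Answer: Rational(125154622, 116519325) ≈ 1.0741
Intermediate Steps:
Function('s')(P, h) = Mul(P, h)
Add(Mul(20861, Pow(-41275, -1)), Mul(Function('s')(-49, 182), Pow(-5646, -1))) = Add(Mul(20861, Pow(-41275, -1)), Mul(Mul(-49, 182), Pow(-5646, -1))) = Add(Mul(20861, Rational(-1, 41275)), Mul(-8918, Rational(-1, 5646))) = Add(Rational(-20861, 41275), Rational(4459, 2823)) = Rational(125154622, 116519325)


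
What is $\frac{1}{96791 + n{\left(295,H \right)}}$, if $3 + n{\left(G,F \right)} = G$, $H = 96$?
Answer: $\frac{1}{97083} \approx 1.03 \cdot 10^{-5}$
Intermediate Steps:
$n{\left(G,F \right)} = -3 + G$
$\frac{1}{96791 + n{\left(295,H \right)}} = \frac{1}{96791 + \left(-3 + 295\right)} = \frac{1}{96791 + 292} = \frac{1}{97083}$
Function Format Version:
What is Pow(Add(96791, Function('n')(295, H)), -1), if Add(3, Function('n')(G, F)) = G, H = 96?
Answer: Rational(1, 97083) ≈ 1.0300e-5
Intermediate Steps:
Function('n')(G, F) = Add(-3, G)
Pow(Add(96791, Function('n')(295, H)), -1) = Pow(Add(96791, Add(-3, 295)), -1) = Pow(Add(96791, 292), -1) = Pow(97083, -1) = Rational(1, 97083)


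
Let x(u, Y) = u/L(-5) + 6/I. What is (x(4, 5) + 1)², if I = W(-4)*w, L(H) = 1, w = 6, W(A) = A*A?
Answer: 6561/256 ≈ 25.629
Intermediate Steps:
W(A) = A²
I = 96 (I = (-4)²*6 = 16*6 = 96)
x(u, Y) = 1/16 + u (x(u, Y) = u/1 + 6/96 = u*1 + 6*(1/96) = u + 1/16 = 1/16 + u)
(x(4, 5) + 1)² = ((1/16 + 4) + 1)² = (65/16 + 1)² = (81/16)² = 6561/256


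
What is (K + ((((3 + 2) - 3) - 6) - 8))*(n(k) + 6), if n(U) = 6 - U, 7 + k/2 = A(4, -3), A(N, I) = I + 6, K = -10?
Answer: -440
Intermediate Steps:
A(N, I) = 6 + I
k = -8 (k = -14 + 2*(6 - 3) = -14 + 2*3 = -14 + 6 = -8)
(K + ((((3 + 2) - 3) - 6) - 8))*(n(k) + 6) = (-10 + ((((3 + 2) - 3) - 6) - 8))*((6 - 1*(-8)) + 6) = (-10 + (((5 - 3) - 6) - 8))*((6 + 8) + 6) = (-10 + ((2 - 6) - 8))*(14 + 6) = (-10 + (-4 - 8))*20 = (-10 - 12)*20 = -22*20 = -440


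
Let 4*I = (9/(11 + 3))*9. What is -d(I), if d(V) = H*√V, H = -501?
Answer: 4509*√14/28 ≈ 602.54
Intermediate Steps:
I = 81/56 (I = ((9/(11 + 3))*9)/4 = ((9/14)*9)/4 = (¼)*(81/14) = 81/56 ≈ 1.4464)
d(V) = -501*√V
-d(I) = -(-501)*√(81/56) = -(-501)*9*√14/28 = -(-4509)*√14/28 = 4509*√14/28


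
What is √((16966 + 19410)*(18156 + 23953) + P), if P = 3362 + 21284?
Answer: √1531781630 ≈ 39138.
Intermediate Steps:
P = 24646
√((16966 + 19410)*(18156 + 23953) + P) = √((16966 + 19410)*(18156 + 23953) + 24646) = √(36376*42109 + 24646) = √(1531756984 + 24646) = √1531781630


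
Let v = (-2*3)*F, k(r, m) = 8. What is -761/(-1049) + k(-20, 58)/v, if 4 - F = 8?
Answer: 3332/3147 ≈ 1.0588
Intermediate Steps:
F = -4 (F = 4 - 1*8 = 4 - 8 = -4)
v = 24 (v = -2*3*(-4) = -6*(-4) = 24)
-761/(-1049) + k(-20, 58)/v = -761/(-1049) + 8/24 = -761*(-1/1049) + 8*(1/24) = 761/1049 + 1/3 = 3332/3147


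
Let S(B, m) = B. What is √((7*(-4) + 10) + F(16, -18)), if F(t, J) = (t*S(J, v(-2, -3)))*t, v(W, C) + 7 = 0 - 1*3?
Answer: 3*I*√514 ≈ 68.015*I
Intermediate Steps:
v(W, C) = -10 (v(W, C) = -7 + (0 - 1*3) = -7 + (0 - 3) = -7 - 3 = -10)
F(t, J) = J*t² (F(t, J) = (t*J)*t = (J*t)*t = J*t²)
√((7*(-4) + 10) + F(16, -18)) = √((7*(-4) + 10) - 18*16²) = √((-28 + 10) - 18*256) = √(-18 - 4608) = √(-4626) = 3*I*√514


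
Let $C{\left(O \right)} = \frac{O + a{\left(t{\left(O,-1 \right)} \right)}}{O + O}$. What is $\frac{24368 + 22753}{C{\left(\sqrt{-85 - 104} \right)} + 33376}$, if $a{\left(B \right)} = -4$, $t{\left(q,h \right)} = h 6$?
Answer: $- \frac{5937246 i}{- 4205439 i + 4 \sqrt{21}} \approx 1.4118 - 6.1536 \cdot 10^{-6} i$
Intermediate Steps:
$t{\left(q,h \right)} = 6 h$
$C{\left(O \right)} = \frac{-4 + O}{2 O}$ ($C{\left(O \right)} = \frac{O - 4}{O + O} = \frac{-4 + O}{2 O}$)
$\frac{24368 + 22753}{C{\left(\sqrt{-85 - 104} \right)} + 33376} = \frac{24368 + 22753}{\frac{-4 + \sqrt{-85 - 104}}{2 \sqrt{-85 - 104}} + 33376} = \frac{47121}{\frac{-4 + \sqrt{-189}}{2 \sqrt{-189}} + 33376} = \frac{47121}{\frac{-4 + 3 i \sqrt{21}}{2 \cdot 3 i \sqrt{21}} + 33376} = \frac{47121}{\frac{- \frac{i \sqrt{21}}{63} \left(-4 + 3 i \sqrt{21}\right)}{2} + 33376} = \frac{47121}{- \frac{i \sqrt{21} \left(-4 + 3 i \sqrt{21}\right)}{126} + 33376} = \frac{47121}{33376 - \frac{i \sqrt{21} \left(-4 + 3 i \sqrt{21}\right)}{126}}$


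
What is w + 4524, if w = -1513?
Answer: 3011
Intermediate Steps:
w + 4524 = -1513 + 4524 = 3011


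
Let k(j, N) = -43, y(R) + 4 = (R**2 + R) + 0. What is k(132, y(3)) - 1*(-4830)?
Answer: 4787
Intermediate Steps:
y(R) = -4 + R + R**2 (y(R) = -4 + ((R**2 + R) + 0) = -4 + ((R + R**2) + 0) = -4 + (R + R**2) = -4 + R + R**2)
k(132, y(3)) - 1*(-4830) = -43 - 1*(-4830) = -43 + 4830 = 4787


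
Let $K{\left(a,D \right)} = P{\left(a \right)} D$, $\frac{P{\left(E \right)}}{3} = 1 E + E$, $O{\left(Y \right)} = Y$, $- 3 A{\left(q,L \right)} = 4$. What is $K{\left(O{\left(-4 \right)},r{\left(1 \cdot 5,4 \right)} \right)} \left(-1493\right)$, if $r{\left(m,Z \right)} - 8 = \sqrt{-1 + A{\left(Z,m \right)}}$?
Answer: $286656 + 11944 i \sqrt{21} \approx 2.8666 \cdot 10^{5} + 54734.0 i$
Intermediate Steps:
$A{\left(q,L \right)} = - \frac{4}{3}$ ($A{\left(q,L \right)} = \left(- \frac{1}{3}\right) 4 = - \frac{4}{3}$)
$P{\left(E \right)} = 6 E$ ($P{\left(E \right)} = 3 \left(1 E + E\right) = 3 \left(E + E\right) = 3 \cdot 2 E = 6 E$)
$r{\left(m,Z \right)} = 8 + \frac{i \sqrt{21}}{3}$ ($r{\left(m,Z \right)} = 8 + \sqrt{-1 - \frac{4}{3}} = 8 + \sqrt{- \frac{7}{3}} = 8 + \frac{i \sqrt{21}}{3}$)
$K{\left(a,D \right)} = 6 D a$ ($K{\left(a,D \right)} = 6 a D = 6 D a$)
$K{\left(O{\left(-4 \right)},r{\left(1 \cdot 5,4 \right)} \right)} \left(-1493\right) = 6 \left(8 + \frac{i \sqrt{21}}{3}\right) \left(-4\right) \left(-1493\right) = \left(-192 - 8 i \sqrt{21}\right) \left(-1493\right) = 286656 + 11944 i \sqrt{21}$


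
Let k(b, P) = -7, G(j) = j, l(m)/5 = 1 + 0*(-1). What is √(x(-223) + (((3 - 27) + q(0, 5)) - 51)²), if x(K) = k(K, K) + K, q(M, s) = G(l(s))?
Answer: √4670 ≈ 68.337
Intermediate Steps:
l(m) = 5 (l(m) = 5*(1 + 0*(-1)) = 5*(1 + 0) = 5*1 = 5)
q(M, s) = 5
x(K) = -7 + K
√(x(-223) + (((3 - 27) + q(0, 5)) - 51)²) = √((-7 - 223) + (((3 - 27) + 5) - 51)²) = √(-230 + ((-24 + 5) - 51)²) = √(-230 + (-19 - 51)²) = √(-230 + (-70)²) = √(-230 + 4900) = √4670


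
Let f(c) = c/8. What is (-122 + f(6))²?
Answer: 235225/16 ≈ 14702.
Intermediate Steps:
f(c) = c/8 (f(c) = c*(⅛) = c/8)
(-122 + f(6))² = (-122 + (⅛)*6)² = (-122 + ¾)² = (-485/4)² = 235225/16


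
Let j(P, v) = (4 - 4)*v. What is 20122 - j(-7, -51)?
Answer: 20122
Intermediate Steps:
j(P, v) = 0 (j(P, v) = 0*v = 0)
20122 - j(-7, -51) = 20122 - 1*0 = 20122 + 0 = 20122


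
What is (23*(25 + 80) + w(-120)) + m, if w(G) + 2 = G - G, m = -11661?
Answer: -9248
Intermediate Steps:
w(G) = -2 (w(G) = -2 + (G - G) = -2 + 0 = -2)
(23*(25 + 80) + w(-120)) + m = (23*(25 + 80) - 2) - 11661 = (23*105 - 2) - 11661 = (2415 - 2) - 11661 = 2413 - 11661 = -9248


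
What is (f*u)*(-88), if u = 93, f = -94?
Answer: 769296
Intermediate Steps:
(f*u)*(-88) = -94*93*(-88) = -8742*(-88) = 769296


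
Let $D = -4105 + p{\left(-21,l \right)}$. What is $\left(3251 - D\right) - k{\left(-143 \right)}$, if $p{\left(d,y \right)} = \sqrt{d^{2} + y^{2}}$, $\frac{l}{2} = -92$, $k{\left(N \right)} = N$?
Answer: $7499 - \sqrt{34297} \approx 7313.8$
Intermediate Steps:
$l = -184$ ($l = 2 \left(-92\right) = -184$)
$D = -4105 + \sqrt{34297}$ ($D = -4105 + \sqrt{\left(-21\right)^{2} + \left(-184\right)^{2}} = -4105 + \sqrt{441 + 33856} = -4105 + \sqrt{34297} \approx -3919.8$)
$\left(3251 - D\right) - k{\left(-143 \right)} = \left(3251 - \left(-4105 + \sqrt{34297}\right)\right) - -143 = \left(3251 + \left(4105 - \sqrt{34297}\right)\right) + 143 = \left(7356 - \sqrt{34297}\right) + 143 = 7499 - \sqrt{34297}$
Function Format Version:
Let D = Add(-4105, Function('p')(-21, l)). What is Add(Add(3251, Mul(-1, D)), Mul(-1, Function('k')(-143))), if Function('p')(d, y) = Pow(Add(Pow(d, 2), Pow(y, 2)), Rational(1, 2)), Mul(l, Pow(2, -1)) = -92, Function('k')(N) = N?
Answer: Add(7499, Mul(-1, Pow(34297, Rational(1, 2)))) ≈ 7313.8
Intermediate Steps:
l = -184 (l = Mul(2, -92) = -184)
D = Add(-4105, Pow(34297, Rational(1, 2))) (D = Add(-4105, Pow(Add(Pow(-21, 2), Pow(-184, 2)), Rational(1, 2))) = Add(-4105, Pow(Add(441, 33856), Rational(1, 2))) = Add(-4105, Pow(34297, Rational(1, 2))) ≈ -3919.8)
Add(Add(3251, Mul(-1, D)), Mul(-1, Function('k')(-143))) = Add(Add(3251, Mul(-1, Add(-4105, Pow(34297, Rational(1, 2))))), Mul(-1, -143)) = Add(Add(3251, Add(4105, Mul(-1, Pow(34297, Rational(1, 2))))), 143) = Add(Add(7356, Mul(-1, Pow(34297, Rational(1, 2)))), 143) = Add(7499, Mul(-1, Pow(34297, Rational(1, 2))))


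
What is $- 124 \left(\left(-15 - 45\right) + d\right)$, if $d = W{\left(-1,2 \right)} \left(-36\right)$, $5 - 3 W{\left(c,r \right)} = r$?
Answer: $11904$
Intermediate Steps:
$W{\left(c,r \right)} = \frac{5}{3} - \frac{r}{3}$
$d = -36$ ($d = \left(\frac{5}{3} - \frac{2}{3}\right) \left(-36\right) = 1 \left(-36\right) = -36$)
$- 124 \left(\left(-15 - 45\right) + d\right) = - 124 \left(\left(-15 - 45\right) - 36\right) = - 124 \left(-60 - 36\right) = \left(-124\right) \left(-96\right) = 11904$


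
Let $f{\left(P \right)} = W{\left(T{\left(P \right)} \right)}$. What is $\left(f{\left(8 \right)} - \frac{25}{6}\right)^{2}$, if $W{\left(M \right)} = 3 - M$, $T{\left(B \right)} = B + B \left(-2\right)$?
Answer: $\frac{1681}{36} \approx 46.694$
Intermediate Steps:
$T{\left(B \right)} = - B$ ($T{\left(B \right)} = B - 2 B = - B$)
$f{\left(P \right)} = 3 + P$ ($f{\left(P \right)} = 3 - - P = 3 + P$)
$\left(f{\left(8 \right)} - \frac{25}{6}\right)^{2} = \left(\left(3 + 8\right) - \frac{25}{6}\right)^{2} = \left(11 - \frac{25}{6}\right)^{2} = \left(\frac{41}{6}\right)^{2} = \frac{1681}{36}$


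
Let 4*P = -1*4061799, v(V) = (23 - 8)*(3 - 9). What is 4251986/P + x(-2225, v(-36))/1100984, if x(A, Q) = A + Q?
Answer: -18734877281581/4471975710216 ≈ -4.1894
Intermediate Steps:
v(V) = -90 (v(V) = 15*(-6) = -90)
P = -4061799/4 (P = (-1*4061799)/4 = (1/4)*(-4061799) = -4061799/4 ≈ -1.0155e+6)
4251986/P + x(-2225, v(-36))/1100984 = 4251986/(-4061799/4) + (-2225 - 90)/1100984 = 4251986*(-4/4061799) - 2315*1/1100984 = -17007944/4061799 - 2315/1100984 = -18734877281581/4471975710216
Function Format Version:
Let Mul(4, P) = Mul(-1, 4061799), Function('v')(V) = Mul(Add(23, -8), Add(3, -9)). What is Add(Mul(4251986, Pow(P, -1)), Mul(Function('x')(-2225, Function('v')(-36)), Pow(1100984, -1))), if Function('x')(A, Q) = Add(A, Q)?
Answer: Rational(-18734877281581, 4471975710216) ≈ -4.1894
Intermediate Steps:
Function('v')(V) = -90 (Function('v')(V) = Mul(15, -6) = -90)
P = Rational(-4061799, 4) (P = Mul(Rational(1, 4), Mul(-1, 4061799)) = Mul(Rational(1, 4), -4061799) = Rational(-4061799, 4) ≈ -1.0155e+6)
Add(Mul(4251986, Pow(P, -1)), Mul(Function('x')(-2225, Function('v')(-36)), Pow(1100984, -1))) = Add(Mul(4251986, Pow(Rational(-4061799, 4), -1)), Mul(Add(-2225, -90), Pow(1100984, -1))) = Add(Mul(4251986, Rational(-4, 4061799)), Mul(-2315, Rational(1, 1100984))) = Add(Rational(-17007944, 4061799), Rational(-2315, 1100984)) = Rational(-18734877281581, 4471975710216)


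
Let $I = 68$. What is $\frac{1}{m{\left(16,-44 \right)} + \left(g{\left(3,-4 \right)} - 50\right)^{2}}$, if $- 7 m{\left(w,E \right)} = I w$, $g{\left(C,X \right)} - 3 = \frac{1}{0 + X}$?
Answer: $\frac{112}{232639} \approx 0.00048143$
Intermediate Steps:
$g{\left(C,X \right)} = 3 + \frac{1}{X}$ ($g{\left(C,X \right)} = 3 + \frac{1}{0 + X} = 3 + \frac{1}{X}$)
$m{\left(w,E \right)} = - \frac{68 w}{7}$
$\frac{1}{m{\left(16,-44 \right)} + \left(g{\left(3,-4 \right)} - 50\right)^{2}} = \frac{1}{\left(- \frac{68}{7}\right) 16 + \left(\left(3 + \frac{1}{-4}\right) - 50\right)^{2}} = \frac{1}{- \frac{1088}{7} + \left(\left(3 - \frac{1}{4}\right) - 50\right)^{2}} = \frac{1}{- \frac{1088}{7} + \left(\frac{11}{4} - 50\right)^{2}} = \frac{1}{- \frac{1088}{7} + \left(- \frac{189}{4}\right)^{2}} = \frac{1}{- \frac{1088}{7} + \frac{35721}{16}} = \frac{1}{\frac{232639}{112}} = \frac{112}{232639}$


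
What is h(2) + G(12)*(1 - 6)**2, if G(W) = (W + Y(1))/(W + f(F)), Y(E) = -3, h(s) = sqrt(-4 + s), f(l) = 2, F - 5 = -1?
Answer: 225/14 + I*sqrt(2) ≈ 16.071 + 1.4142*I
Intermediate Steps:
F = 4 (F = 5 - 1 = 4)
G(W) = (-3 + W)/(2 + W) (G(W) = (W - 3)/(W + 2) = (-3 + W)/(2 + W))
h(2) + G(12)*(1 - 6)**2 = sqrt(-4 + 2) + ((-3 + 12)/(2 + 12))*(1 - 6)**2 = sqrt(-2) + (9/14)*(-5)**2 = I*sqrt(2) + ((1/14)*9)*25 = I*sqrt(2) + (9/14)*25 = I*sqrt(2) + 225/14 = 225/14 + I*sqrt(2)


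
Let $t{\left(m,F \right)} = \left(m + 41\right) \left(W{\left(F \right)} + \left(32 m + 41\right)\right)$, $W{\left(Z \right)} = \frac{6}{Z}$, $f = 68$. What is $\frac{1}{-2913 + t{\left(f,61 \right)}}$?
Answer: $\frac{61}{14563794} \approx 4.1885 \cdot 10^{-6}$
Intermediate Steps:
$t{\left(m,F \right)} = \left(41 + m\right) \left(41 + \frac{6}{F} + 32 m\right)$ ($t{\left(m,F \right)} = \left(m + 41\right) \left(\frac{6}{F} + \left(32 m + 41\right)\right) = \left(41 + m\right) \left(\frac{6}{F} + \left(41 + 32 m\right)\right) = \left(41 + m\right) \left(41 + \frac{6}{F} + 32 m\right)$)
$\frac{1}{-2913 + t{\left(f,61 \right)}} = \frac{1}{-2913 + \frac{246 + 6 \cdot 68 + 61 \left(1681 + 32 \cdot 68^{2} + 1353 \cdot 68\right)}{61}} = \frac{1}{-2913 + \frac{246 + 408 + 61 \left(1681 + 32 \cdot 4624 + 92004\right)}{61}} = \frac{1}{-2913 + \frac{246 + 408 + 61 \left(1681 + 147968 + 92004\right)}{61}} = \frac{1}{-2913 + \frac{246 + 408 + 61 \cdot 241653}{61}} = \frac{1}{-2913 + \frac{246 + 408 + 14740833}{61}} = \frac{1}{-2913 + \frac{1}{61} \cdot 14741487} = \frac{1}{-2913 + \frac{14741487}{61}} = \frac{1}{\frac{14563794}{61}} = \frac{61}{14563794}$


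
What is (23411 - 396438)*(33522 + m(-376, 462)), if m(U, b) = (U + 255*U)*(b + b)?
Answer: 33164719695594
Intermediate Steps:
m(U, b) = 512*U*b (m(U, b) = (256*U)*(2*b) = 512*U*b)
(23411 - 396438)*(33522 + m(-376, 462)) = (23411 - 396438)*(33522 + 512*(-376)*462) = -373027*(33522 - 88940544) = -373027*(-88907022) = 33164719695594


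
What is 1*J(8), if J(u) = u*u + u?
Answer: 72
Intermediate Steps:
J(u) = u + u² (J(u) = u² + u = u + u²)
1*J(8) = 1*(8*(1 + 8)) = 1*(8*9) = 1*72 = 72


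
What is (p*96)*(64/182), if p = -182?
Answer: -6144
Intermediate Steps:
(p*96)*(64/182) = (-182*96)*(64/182) = -1118208/182 = -17472*32/91 = -6144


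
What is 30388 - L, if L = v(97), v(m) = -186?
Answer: 30574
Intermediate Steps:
L = -186
30388 - L = 30388 - 1*(-186) = 30388 + 186 = 30574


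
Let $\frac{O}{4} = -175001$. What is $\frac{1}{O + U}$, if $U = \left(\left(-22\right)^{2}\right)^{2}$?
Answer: $- \frac{1}{465748} \approx -2.1471 \cdot 10^{-6}$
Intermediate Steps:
$U = 234256$ ($U = 484^{2} = 234256$)
$O = -700004$ ($O = 4 \left(-175001\right) = -700004$)
$\frac{1}{O + U} = \frac{1}{-700004 + 234256} = \frac{1}{-465748} = - \frac{1}{465748}$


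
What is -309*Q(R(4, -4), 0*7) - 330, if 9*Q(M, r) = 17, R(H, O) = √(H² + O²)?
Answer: -2741/3 ≈ -913.67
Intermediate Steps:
Q(M, r) = 17/9 (Q(M, r) = (⅑)*17 = 17/9)
-309*Q(R(4, -4), 0*7) - 330 = -309*17/9 - 330 = -1751/3 - 330 = -2741/3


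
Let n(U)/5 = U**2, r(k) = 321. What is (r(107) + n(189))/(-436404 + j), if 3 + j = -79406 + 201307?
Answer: -89463/157253 ≈ -0.56891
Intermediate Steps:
j = 121898 (j = -3 + (-79406 + 201307) = -3 + 121901 = 121898)
n(U) = 5*U**2
(r(107) + n(189))/(-436404 + j) = (321 + 5*189**2)/(-436404 + 121898) = (321 + 5*35721)/(-314506) = (321 + 178605)*(-1/314506) = 178926*(-1/314506) = -89463/157253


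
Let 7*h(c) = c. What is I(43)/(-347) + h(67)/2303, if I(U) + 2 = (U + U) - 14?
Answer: -1105221/5593987 ≈ -0.19757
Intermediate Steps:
I(U) = -16 + 2*U (I(U) = -2 + ((U + U) - 14) = -2 + (2*U - 14) = -2 + (-14 + 2*U) = -16 + 2*U)
h(c) = c/7
I(43)/(-347) + h(67)/2303 = (-16 + 2*43)/(-347) + ((1/7)*67)/2303 = (-16 + 86)*(-1/347) + (67/7)*(1/2303) = 70*(-1/347) + 67/16121 = -70/347 + 67/16121 = -1105221/5593987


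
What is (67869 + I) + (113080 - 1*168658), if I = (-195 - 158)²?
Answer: 136900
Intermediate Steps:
I = 124609 (I = (-353)² = 124609)
(67869 + I) + (113080 - 1*168658) = (67869 + 124609) + (113080 - 1*168658) = 192478 + (113080 - 168658) = 192478 - 55578 = 136900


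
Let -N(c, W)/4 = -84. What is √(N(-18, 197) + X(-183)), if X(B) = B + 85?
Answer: √238 ≈ 15.427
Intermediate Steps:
X(B) = 85 + B
N(c, W) = 336 (N(c, W) = -4*(-84) = 336)
√(N(-18, 197) + X(-183)) = √(336 + (85 - 183)) = √(336 - 98) = √238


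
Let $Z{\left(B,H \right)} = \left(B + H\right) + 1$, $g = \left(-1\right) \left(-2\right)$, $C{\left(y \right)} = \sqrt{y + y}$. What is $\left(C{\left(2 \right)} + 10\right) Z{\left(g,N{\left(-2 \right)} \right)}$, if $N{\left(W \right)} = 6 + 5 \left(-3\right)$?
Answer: $-72$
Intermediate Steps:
$C{\left(y \right)} = \sqrt{2} \sqrt{y}$ ($C{\left(y \right)} = \sqrt{2 y} = \sqrt{2} \sqrt{y}$)
$N{\left(W \right)} = -9$ ($N{\left(W \right)} = 6 - 15 = -9$)
$g = 2$
$Z{\left(B,H \right)} = 1 + B + H$
$\left(C{\left(2 \right)} + 10\right) Z{\left(g,N{\left(-2 \right)} \right)} = \left(\sqrt{2} \sqrt{2} + 10\right) \left(1 + 2 - 9\right) = \left(2 + 10\right) \left(-6\right) = 12 \left(-6\right) = -72$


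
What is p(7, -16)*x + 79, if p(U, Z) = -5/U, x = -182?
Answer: 209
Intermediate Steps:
p(7, -16)*x + 79 = -5/7*(-182) + 79 = 130 + 79 = 209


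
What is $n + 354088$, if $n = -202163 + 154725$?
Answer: $306650$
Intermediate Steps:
$n = -47438$
$n + 354088 = -47438 + 354088 = 306650$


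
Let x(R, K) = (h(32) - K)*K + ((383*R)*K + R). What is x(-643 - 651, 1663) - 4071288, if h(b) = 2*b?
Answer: -830917845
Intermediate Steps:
x(R, K) = R + K*(64 - K) + 383*K*R (x(R, K) = (2*32 - K)*K + ((383*R)*K + R) = (64 - K)*K + (383*K*R + R) = K*(64 - K) + (R + 383*K*R) = R + K*(64 - K) + 383*K*R)
x(-643 - 651, 1663) - 4071288 = ((-643 - 651) - 1*1663² + 64*1663 + 383*1663*(-643 - 651)) - 4071288 = (-1294 - 1*2765569 + 106432 + 383*1663*(-1294)) - 4071288 = (-1294 - 2765569 + 106432 - 824186126) - 4071288 = -826846557 - 4071288 = -830917845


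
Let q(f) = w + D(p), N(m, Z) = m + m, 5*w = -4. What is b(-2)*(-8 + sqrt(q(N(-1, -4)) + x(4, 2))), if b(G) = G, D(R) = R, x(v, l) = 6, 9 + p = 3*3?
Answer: 16 - 2*sqrt(130)/5 ≈ 11.439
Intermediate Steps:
p = 0 (p = -9 + 3*3 = -9 + 9 = 0)
w = -4/5 (w = (1/5)*(-4) = -4/5 ≈ -0.80000)
N(m, Z) = 2*m
q(f) = -4/5 (q(f) = -4/5 + 0 = -4/5)
b(-2)*(-8 + sqrt(q(N(-1, -4)) + x(4, 2))) = -2*(-8 + sqrt(-4/5 + 6)) = -2*(-8 + sqrt(26/5)) = -2*(-8 + sqrt(130)/5) = 16 - 2*sqrt(130)/5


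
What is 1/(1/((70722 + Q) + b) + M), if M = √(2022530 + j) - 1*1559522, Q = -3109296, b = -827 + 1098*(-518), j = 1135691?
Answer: -20303190268343674615/31663230777253285157624436 - 143207401339475*√26101/31663230777253285157624436 ≈ -6.4195e-7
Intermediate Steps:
b = -569591 (b = -827 - 568764 = -569591)
M = -1559522 + 11*√26101 (M = √(2022530 + 1135691) - 1*1559522 = √3158221 - 1559522 = 11*√26101 - 1559522 = -1559522 + 11*√26101 ≈ -1.5577e+6)
1/(1/((70722 + Q) + b) + M) = 1/(1/((70722 - 3109296) - 569591) + (-1559522 + 11*√26101)) = 1/(1/(-3038574 - 569591) + (-1559522 + 11*√26101)) = 1/(1/(-3608165) + (-1559522 + 11*√26101)) = 1/(-1/3608165 + (-1559522 + 11*√26101)) = 1/(-5627012697131/3608165 + 11*√26101)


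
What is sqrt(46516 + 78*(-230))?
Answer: 4*sqrt(1786) ≈ 169.04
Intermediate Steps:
sqrt(46516 + 78*(-230)) = sqrt(46516 - 17940) = sqrt(28576) = 4*sqrt(1786)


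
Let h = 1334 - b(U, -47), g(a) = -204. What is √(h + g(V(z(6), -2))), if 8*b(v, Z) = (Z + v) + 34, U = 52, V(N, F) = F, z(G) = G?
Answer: √18002/4 ≈ 33.543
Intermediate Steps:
b(v, Z) = 17/4 + Z/8 + v/8 (b(v, Z) = ((Z + v) + 34)/8 = (34 + Z + v)/8 = 17/4 + Z/8 + v/8)
h = 10633/8 (h = 1334 - (17/4 + (⅛)*(-47) + (⅛)*52) = 1334 - (17/4 - 47/8 + 13/2) = 1334 - 1*39/8 = 1334 - 39/8 = 10633/8 ≈ 1329.1)
√(h + g(V(z(6), -2))) = √(10633/8 - 204) = √(9001/8) = √18002/4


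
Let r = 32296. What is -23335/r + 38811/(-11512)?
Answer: -23782384/5809243 ≈ -4.0939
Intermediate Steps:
-23335/r + 38811/(-11512) = -23335/32296 + 38811/(-11512) = -23335*1/32296 + 38811*(-1/11512) = -23335/32296 - 38811/11512 = -23782384/5809243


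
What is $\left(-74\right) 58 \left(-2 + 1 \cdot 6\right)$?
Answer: $-17168$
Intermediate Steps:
$\left(-74\right) 58 \left(-2 + 1 \cdot 6\right) = - 4292 \left(-2 + 6\right) = \left(-4292\right) 4 = -17168$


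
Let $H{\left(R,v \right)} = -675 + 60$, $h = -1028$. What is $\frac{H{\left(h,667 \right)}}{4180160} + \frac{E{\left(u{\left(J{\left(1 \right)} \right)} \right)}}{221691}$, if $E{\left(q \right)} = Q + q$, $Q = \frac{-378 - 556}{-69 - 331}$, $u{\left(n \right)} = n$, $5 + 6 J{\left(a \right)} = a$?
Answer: $- \frac{1940490971}{13900557758400} \approx -0.0001396$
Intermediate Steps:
$J{\left(a \right)} = - \frac{5}{6} + \frac{a}{6}$
$H{\left(R,v \right)} = -615$
$Q = \frac{467}{200}$ ($Q = - \frac{934}{-400} = \left(-934\right) \left(- \frac{1}{400}\right) = \frac{467}{200} \approx 2.335$)
$E{\left(q \right)} = \frac{467}{200} + q$
$\frac{H{\left(h,667 \right)}}{4180160} + \frac{E{\left(u{\left(J{\left(1 \right)} \right)} \right)}}{221691} = - \frac{615}{4180160} + \frac{\frac{467}{200} + \left(- \frac{5}{6} + \frac{1}{6} \cdot 1\right)}{221691} = \left(-615\right) \frac{1}{4180160} + \left(\frac{467}{200} + \left(- \frac{5}{6} + \frac{1}{6}\right)\right) \frac{1}{221691} = - \frac{123}{836032} + \left(\frac{467}{200} - \frac{2}{3}\right) \frac{1}{221691} = - \frac{123}{836032} + \frac{1001}{600} \cdot \frac{1}{221691} = - \frac{123}{836032} + \frac{1001}{133014600} = - \frac{1940490971}{13900557758400}$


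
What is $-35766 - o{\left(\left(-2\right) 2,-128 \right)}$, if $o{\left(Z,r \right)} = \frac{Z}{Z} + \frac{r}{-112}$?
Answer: $- \frac{250377}{7} \approx -35768.0$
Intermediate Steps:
$o{\left(Z,r \right)} = 1 - \frac{r}{112}$ ($o{\left(Z,r \right)} = 1 + r \left(- \frac{1}{112}\right) = 1 - \frac{r}{112}$)
$-35766 - o{\left(\left(-2\right) 2,-128 \right)} = -35766 - \left(1 - - \frac{8}{7}\right) = -35766 - \left(1 + \frac{8}{7}\right) = -35766 - \frac{15}{7} = - \frac{250377}{7}$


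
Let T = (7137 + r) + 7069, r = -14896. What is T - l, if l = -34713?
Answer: 34023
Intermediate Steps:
T = -690 (T = (7137 - 14896) + 7069 = -7759 + 7069 = -690)
T - l = -690 - 1*(-34713) = -690 + 34713 = 34023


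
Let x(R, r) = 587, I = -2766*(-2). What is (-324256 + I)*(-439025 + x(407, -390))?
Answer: 139740713112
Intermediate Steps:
I = 5532
(-324256 + I)*(-439025 + x(407, -390)) = (-324256 + 5532)*(-439025 + 587) = -318724*(-438438) = 139740713112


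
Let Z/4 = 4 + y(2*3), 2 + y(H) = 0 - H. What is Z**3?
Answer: -4096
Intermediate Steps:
y(H) = -2 - H (y(H) = -2 + (0 - H) = -2 - H)
Z = -16 (Z = 4*(4 + (-2 - 2*3)) = 4*(4 + (-2 - 1*6)) = 4*(4 + (-2 - 6)) = 4*(4 - 8) = 4*(-4) = -16)
Z**3 = (-16)**3 = -4096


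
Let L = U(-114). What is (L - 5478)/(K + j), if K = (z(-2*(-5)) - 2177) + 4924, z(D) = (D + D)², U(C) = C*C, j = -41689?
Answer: -537/2753 ≈ -0.19506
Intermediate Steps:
U(C) = C²
L = 12996 (L = (-114)² = 12996)
z(D) = 4*D² (z(D) = (2*D)² = 4*D²)
K = 3147 (K = (4*(-2*(-5))² - 2177) + 4924 = (4*10² - 2177) + 4924 = (4*100 - 2177) + 4924 = (400 - 2177) + 4924 = -1777 + 4924 = 3147)
(L - 5478)/(K + j) = (12996 - 5478)/(3147 - 41689) = 7518/(-38542) = 7518*(-1/38542) = -537/2753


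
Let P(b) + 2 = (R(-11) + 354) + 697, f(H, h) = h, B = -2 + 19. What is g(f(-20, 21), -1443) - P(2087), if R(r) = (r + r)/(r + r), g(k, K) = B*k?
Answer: -693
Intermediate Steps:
B = 17
g(k, K) = 17*k
R(r) = 1 (R(r) = (2*r)/((2*r)) = (2*r)*(1/(2*r)) = 1)
P(b) = 1050 (P(b) = -2 + ((1 + 354) + 697) = -2 + (355 + 697) = -2 + 1052 = 1050)
g(f(-20, 21), -1443) - P(2087) = 17*21 - 1*1050 = 357 - 1050 = -693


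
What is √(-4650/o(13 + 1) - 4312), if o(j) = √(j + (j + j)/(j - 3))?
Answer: √(-35707672 - 211575*√2002)/91 ≈ 73.859*I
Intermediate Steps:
o(j) = √(j + 2*j/(-3 + j)) (o(j) = √(j + (2*j)/(-3 + j)) = √(j + 2*j/(-3 + j)))
√(-4650/o(13 + 1) - 4312) = √(-4650*√(-3 + (13 + 1))/(√(-1 + (13 + 1))*√(13 + 1)) - 4312) = √(-4650*√14*√(-3 + 14)/(14*√(-1 + 14)) - 4312) = √(-4650*√2002/182 - 4312) = √(-2325*√2002/91 - 4312) = √(-4312 - 2325*√2002/91)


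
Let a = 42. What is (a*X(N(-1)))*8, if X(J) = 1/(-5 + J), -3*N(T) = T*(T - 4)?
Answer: -252/5 ≈ -50.400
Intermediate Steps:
N(T) = -T*(-4 + T)/3 (N(T) = -T*(T - 4)/3 = -T*(-4 + T)/3)
(a*X(N(-1)))*8 = (42/(-5 + (1/3)*(-1)*(4 - 1*(-1))))*8 = (42/(-5 + (1/3)*(-1)*(4 + 1)))*8 = (42/(-5 + (1/3)*(-1)*5))*8 = (42/(-5 - 5/3))*8 = (42/(-20/3))*8 = (42*(-3/20))*8 = -63/10*8 = -252/5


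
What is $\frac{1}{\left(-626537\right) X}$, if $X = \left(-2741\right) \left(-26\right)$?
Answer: $- \frac{1}{44650785842} \approx -2.2396 \cdot 10^{-11}$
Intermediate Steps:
$X = 71266$
$\frac{1}{\left(-626537\right) X} = \frac{1}{\left(-626537\right) 71266} = \left(- \frac{1}{626537}\right) \frac{1}{71266} = - \frac{1}{44650785842}$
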